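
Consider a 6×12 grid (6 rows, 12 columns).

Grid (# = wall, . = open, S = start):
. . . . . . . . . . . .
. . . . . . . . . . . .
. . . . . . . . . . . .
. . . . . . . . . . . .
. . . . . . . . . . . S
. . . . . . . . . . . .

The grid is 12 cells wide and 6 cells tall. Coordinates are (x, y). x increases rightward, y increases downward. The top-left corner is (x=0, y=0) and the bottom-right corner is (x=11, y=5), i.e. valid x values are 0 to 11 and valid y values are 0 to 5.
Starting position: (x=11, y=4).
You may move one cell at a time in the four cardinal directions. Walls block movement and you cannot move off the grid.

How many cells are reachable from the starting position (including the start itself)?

BFS flood-fill from (x=11, y=4):
  Distance 0: (x=11, y=4)
  Distance 1: (x=11, y=3), (x=10, y=4), (x=11, y=5)
  Distance 2: (x=11, y=2), (x=10, y=3), (x=9, y=4), (x=10, y=5)
  Distance 3: (x=11, y=1), (x=10, y=2), (x=9, y=3), (x=8, y=4), (x=9, y=5)
  Distance 4: (x=11, y=0), (x=10, y=1), (x=9, y=2), (x=8, y=3), (x=7, y=4), (x=8, y=5)
  Distance 5: (x=10, y=0), (x=9, y=1), (x=8, y=2), (x=7, y=3), (x=6, y=4), (x=7, y=5)
  Distance 6: (x=9, y=0), (x=8, y=1), (x=7, y=2), (x=6, y=3), (x=5, y=4), (x=6, y=5)
  Distance 7: (x=8, y=0), (x=7, y=1), (x=6, y=2), (x=5, y=3), (x=4, y=4), (x=5, y=5)
  Distance 8: (x=7, y=0), (x=6, y=1), (x=5, y=2), (x=4, y=3), (x=3, y=4), (x=4, y=5)
  Distance 9: (x=6, y=0), (x=5, y=1), (x=4, y=2), (x=3, y=3), (x=2, y=4), (x=3, y=5)
  Distance 10: (x=5, y=0), (x=4, y=1), (x=3, y=2), (x=2, y=3), (x=1, y=4), (x=2, y=5)
  Distance 11: (x=4, y=0), (x=3, y=1), (x=2, y=2), (x=1, y=3), (x=0, y=4), (x=1, y=5)
  Distance 12: (x=3, y=0), (x=2, y=1), (x=1, y=2), (x=0, y=3), (x=0, y=5)
  Distance 13: (x=2, y=0), (x=1, y=1), (x=0, y=2)
  Distance 14: (x=1, y=0), (x=0, y=1)
  Distance 15: (x=0, y=0)
Total reachable: 72 (grid has 72 open cells total)

Answer: Reachable cells: 72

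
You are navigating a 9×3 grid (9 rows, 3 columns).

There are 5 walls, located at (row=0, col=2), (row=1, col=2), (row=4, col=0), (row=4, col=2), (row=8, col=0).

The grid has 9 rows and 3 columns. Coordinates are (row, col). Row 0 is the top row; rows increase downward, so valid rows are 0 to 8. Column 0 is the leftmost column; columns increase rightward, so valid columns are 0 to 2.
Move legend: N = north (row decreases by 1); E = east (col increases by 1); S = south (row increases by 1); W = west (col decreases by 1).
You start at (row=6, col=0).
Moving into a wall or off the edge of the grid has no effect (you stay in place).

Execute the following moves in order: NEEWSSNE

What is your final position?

Answer: Final position: (row=6, col=2)

Derivation:
Start: (row=6, col=0)
  N (north): (row=6, col=0) -> (row=5, col=0)
  E (east): (row=5, col=0) -> (row=5, col=1)
  E (east): (row=5, col=1) -> (row=5, col=2)
  W (west): (row=5, col=2) -> (row=5, col=1)
  S (south): (row=5, col=1) -> (row=6, col=1)
  S (south): (row=6, col=1) -> (row=7, col=1)
  N (north): (row=7, col=1) -> (row=6, col=1)
  E (east): (row=6, col=1) -> (row=6, col=2)
Final: (row=6, col=2)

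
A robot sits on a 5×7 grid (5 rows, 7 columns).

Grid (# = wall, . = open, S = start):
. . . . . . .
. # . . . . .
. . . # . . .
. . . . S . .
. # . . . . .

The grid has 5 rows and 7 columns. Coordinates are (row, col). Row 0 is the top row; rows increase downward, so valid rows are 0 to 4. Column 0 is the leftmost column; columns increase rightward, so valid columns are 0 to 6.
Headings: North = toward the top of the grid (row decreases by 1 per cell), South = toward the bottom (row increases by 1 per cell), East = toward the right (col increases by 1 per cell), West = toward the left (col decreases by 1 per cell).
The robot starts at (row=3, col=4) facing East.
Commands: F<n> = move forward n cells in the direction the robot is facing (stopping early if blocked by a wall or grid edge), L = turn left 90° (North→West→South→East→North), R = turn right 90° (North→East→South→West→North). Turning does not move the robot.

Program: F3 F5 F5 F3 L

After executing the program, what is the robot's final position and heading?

Answer: Final position: (row=3, col=6), facing North

Derivation:
Start: (row=3, col=4), facing East
  F3: move forward 2/3 (blocked), now at (row=3, col=6)
  F5: move forward 0/5 (blocked), now at (row=3, col=6)
  F5: move forward 0/5 (blocked), now at (row=3, col=6)
  F3: move forward 0/3 (blocked), now at (row=3, col=6)
  L: turn left, now facing North
Final: (row=3, col=6), facing North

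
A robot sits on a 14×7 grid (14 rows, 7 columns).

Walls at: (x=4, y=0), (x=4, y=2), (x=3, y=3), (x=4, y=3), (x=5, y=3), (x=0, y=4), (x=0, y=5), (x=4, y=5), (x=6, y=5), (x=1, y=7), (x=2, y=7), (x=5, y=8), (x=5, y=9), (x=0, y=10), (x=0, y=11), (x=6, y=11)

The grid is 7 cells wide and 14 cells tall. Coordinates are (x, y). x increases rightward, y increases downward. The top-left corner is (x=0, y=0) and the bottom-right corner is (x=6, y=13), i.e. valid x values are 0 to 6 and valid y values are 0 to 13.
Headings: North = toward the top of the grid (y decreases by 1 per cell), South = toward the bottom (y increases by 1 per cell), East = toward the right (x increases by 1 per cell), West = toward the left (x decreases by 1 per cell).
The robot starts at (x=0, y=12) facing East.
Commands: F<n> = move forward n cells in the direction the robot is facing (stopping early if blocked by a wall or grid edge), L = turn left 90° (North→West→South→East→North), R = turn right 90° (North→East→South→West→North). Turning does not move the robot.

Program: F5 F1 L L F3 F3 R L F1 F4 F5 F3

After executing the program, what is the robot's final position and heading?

Answer: Final position: (x=0, y=12), facing West

Derivation:
Start: (x=0, y=12), facing East
  F5: move forward 5, now at (x=5, y=12)
  F1: move forward 1, now at (x=6, y=12)
  L: turn left, now facing North
  L: turn left, now facing West
  F3: move forward 3, now at (x=3, y=12)
  F3: move forward 3, now at (x=0, y=12)
  R: turn right, now facing North
  L: turn left, now facing West
  F1: move forward 0/1 (blocked), now at (x=0, y=12)
  F4: move forward 0/4 (blocked), now at (x=0, y=12)
  F5: move forward 0/5 (blocked), now at (x=0, y=12)
  F3: move forward 0/3 (blocked), now at (x=0, y=12)
Final: (x=0, y=12), facing West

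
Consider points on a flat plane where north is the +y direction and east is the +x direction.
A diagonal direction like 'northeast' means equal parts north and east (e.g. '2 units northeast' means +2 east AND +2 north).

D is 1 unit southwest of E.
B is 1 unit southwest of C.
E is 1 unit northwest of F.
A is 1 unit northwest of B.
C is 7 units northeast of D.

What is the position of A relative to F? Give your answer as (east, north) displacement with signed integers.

Answer: A is at (east=3, north=7) relative to F.

Derivation:
Place F at the origin (east=0, north=0).
  E is 1 unit northwest of F: delta (east=-1, north=+1); E at (east=-1, north=1).
  D is 1 unit southwest of E: delta (east=-1, north=-1); D at (east=-2, north=0).
  C is 7 units northeast of D: delta (east=+7, north=+7); C at (east=5, north=7).
  B is 1 unit southwest of C: delta (east=-1, north=-1); B at (east=4, north=6).
  A is 1 unit northwest of B: delta (east=-1, north=+1); A at (east=3, north=7).
Therefore A relative to F: (east=3, north=7).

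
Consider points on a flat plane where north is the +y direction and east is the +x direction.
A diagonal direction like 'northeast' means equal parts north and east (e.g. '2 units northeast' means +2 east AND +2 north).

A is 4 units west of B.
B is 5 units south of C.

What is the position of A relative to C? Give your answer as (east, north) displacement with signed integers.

Place C at the origin (east=0, north=0).
  B is 5 units south of C: delta (east=+0, north=-5); B at (east=0, north=-5).
  A is 4 units west of B: delta (east=-4, north=+0); A at (east=-4, north=-5).
Therefore A relative to C: (east=-4, north=-5).

Answer: A is at (east=-4, north=-5) relative to C.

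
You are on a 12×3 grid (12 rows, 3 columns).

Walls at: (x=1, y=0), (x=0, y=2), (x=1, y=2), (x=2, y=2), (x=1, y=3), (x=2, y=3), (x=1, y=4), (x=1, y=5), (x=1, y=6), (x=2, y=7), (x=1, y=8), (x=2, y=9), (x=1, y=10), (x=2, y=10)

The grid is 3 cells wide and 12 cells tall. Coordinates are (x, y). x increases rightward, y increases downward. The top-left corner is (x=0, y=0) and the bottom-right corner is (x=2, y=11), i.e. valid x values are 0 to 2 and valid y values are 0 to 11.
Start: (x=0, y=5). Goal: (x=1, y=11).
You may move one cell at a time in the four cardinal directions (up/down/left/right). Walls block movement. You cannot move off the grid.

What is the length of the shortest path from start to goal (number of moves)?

Answer: Shortest path length: 7

Derivation:
BFS from (x=0, y=5) until reaching (x=1, y=11):
  Distance 0: (x=0, y=5)
  Distance 1: (x=0, y=4), (x=0, y=6)
  Distance 2: (x=0, y=3), (x=0, y=7)
  Distance 3: (x=1, y=7), (x=0, y=8)
  Distance 4: (x=0, y=9)
  Distance 5: (x=1, y=9), (x=0, y=10)
  Distance 6: (x=0, y=11)
  Distance 7: (x=1, y=11)  <- goal reached here
One shortest path (7 moves): (x=0, y=5) -> (x=0, y=6) -> (x=0, y=7) -> (x=0, y=8) -> (x=0, y=9) -> (x=0, y=10) -> (x=0, y=11) -> (x=1, y=11)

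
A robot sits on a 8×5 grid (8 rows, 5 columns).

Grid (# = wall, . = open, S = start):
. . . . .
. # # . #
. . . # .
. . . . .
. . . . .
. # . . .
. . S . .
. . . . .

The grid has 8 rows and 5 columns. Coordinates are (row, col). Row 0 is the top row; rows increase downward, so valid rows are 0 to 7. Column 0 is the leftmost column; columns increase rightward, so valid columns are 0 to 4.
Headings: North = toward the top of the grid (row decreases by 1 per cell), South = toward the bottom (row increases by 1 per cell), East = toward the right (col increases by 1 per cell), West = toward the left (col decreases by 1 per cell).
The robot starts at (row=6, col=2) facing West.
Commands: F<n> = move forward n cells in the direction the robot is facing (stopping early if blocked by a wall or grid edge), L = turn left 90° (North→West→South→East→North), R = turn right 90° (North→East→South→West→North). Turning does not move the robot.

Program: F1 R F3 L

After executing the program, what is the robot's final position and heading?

Start: (row=6, col=2), facing West
  F1: move forward 1, now at (row=6, col=1)
  R: turn right, now facing North
  F3: move forward 0/3 (blocked), now at (row=6, col=1)
  L: turn left, now facing West
Final: (row=6, col=1), facing West

Answer: Final position: (row=6, col=1), facing West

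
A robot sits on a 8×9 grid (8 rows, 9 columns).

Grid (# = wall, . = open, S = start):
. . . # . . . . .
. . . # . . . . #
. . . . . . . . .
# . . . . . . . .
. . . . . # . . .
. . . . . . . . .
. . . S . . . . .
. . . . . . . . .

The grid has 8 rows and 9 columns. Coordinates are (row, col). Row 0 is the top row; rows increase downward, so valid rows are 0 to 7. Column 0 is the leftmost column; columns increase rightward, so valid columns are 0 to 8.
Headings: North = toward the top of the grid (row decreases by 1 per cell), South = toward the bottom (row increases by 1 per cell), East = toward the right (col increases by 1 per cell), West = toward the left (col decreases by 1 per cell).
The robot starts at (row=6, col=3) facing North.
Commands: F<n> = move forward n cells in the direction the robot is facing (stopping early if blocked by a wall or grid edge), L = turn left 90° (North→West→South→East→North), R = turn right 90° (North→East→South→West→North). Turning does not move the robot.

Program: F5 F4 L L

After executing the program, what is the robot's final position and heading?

Start: (row=6, col=3), facing North
  F5: move forward 4/5 (blocked), now at (row=2, col=3)
  F4: move forward 0/4 (blocked), now at (row=2, col=3)
  L: turn left, now facing West
  L: turn left, now facing South
Final: (row=2, col=3), facing South

Answer: Final position: (row=2, col=3), facing South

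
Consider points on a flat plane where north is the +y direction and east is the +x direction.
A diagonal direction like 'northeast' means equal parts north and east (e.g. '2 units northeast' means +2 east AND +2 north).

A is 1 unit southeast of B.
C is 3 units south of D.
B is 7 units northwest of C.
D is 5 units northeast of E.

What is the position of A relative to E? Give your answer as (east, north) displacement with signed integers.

Answer: A is at (east=-1, north=8) relative to E.

Derivation:
Place E at the origin (east=0, north=0).
  D is 5 units northeast of E: delta (east=+5, north=+5); D at (east=5, north=5).
  C is 3 units south of D: delta (east=+0, north=-3); C at (east=5, north=2).
  B is 7 units northwest of C: delta (east=-7, north=+7); B at (east=-2, north=9).
  A is 1 unit southeast of B: delta (east=+1, north=-1); A at (east=-1, north=8).
Therefore A relative to E: (east=-1, north=8).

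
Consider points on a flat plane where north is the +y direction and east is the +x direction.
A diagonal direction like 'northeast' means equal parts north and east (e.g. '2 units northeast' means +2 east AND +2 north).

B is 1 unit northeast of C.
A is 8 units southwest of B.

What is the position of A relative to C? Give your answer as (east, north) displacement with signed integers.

Answer: A is at (east=-7, north=-7) relative to C.

Derivation:
Place C at the origin (east=0, north=0).
  B is 1 unit northeast of C: delta (east=+1, north=+1); B at (east=1, north=1).
  A is 8 units southwest of B: delta (east=-8, north=-8); A at (east=-7, north=-7).
Therefore A relative to C: (east=-7, north=-7).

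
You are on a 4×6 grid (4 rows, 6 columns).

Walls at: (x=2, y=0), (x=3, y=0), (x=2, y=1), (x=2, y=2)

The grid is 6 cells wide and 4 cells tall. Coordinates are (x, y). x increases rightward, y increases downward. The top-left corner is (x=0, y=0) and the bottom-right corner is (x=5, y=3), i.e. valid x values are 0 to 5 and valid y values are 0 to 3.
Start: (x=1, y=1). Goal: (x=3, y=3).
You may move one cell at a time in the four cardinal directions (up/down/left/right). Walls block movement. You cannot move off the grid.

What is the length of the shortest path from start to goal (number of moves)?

BFS from (x=1, y=1) until reaching (x=3, y=3):
  Distance 0: (x=1, y=1)
  Distance 1: (x=1, y=0), (x=0, y=1), (x=1, y=2)
  Distance 2: (x=0, y=0), (x=0, y=2), (x=1, y=3)
  Distance 3: (x=0, y=3), (x=2, y=3)
  Distance 4: (x=3, y=3)  <- goal reached here
One shortest path (4 moves): (x=1, y=1) -> (x=1, y=2) -> (x=1, y=3) -> (x=2, y=3) -> (x=3, y=3)

Answer: Shortest path length: 4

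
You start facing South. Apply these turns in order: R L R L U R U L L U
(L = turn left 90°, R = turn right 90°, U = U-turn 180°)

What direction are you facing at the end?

Start: South
  R (right (90° clockwise)) -> West
  L (left (90° counter-clockwise)) -> South
  R (right (90° clockwise)) -> West
  L (left (90° counter-clockwise)) -> South
  U (U-turn (180°)) -> North
  R (right (90° clockwise)) -> East
  U (U-turn (180°)) -> West
  L (left (90° counter-clockwise)) -> South
  L (left (90° counter-clockwise)) -> East
  U (U-turn (180°)) -> West
Final: West

Answer: Final heading: West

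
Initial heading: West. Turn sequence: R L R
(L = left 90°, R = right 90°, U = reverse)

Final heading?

Start: West
  R (right (90° clockwise)) -> North
  L (left (90° counter-clockwise)) -> West
  R (right (90° clockwise)) -> North
Final: North

Answer: Final heading: North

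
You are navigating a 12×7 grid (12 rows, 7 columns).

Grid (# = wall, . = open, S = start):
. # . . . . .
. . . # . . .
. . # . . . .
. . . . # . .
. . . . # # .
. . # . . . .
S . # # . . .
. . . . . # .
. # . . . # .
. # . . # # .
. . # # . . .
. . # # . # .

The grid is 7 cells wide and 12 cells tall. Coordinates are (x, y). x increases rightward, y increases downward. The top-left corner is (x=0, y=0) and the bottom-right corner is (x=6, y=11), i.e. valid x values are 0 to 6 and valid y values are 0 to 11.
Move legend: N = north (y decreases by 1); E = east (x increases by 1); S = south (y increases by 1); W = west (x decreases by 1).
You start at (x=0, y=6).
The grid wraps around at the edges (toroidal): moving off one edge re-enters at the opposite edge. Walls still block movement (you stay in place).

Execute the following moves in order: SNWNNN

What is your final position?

Start: (x=0, y=6)
  S (south): (x=0, y=6) -> (x=0, y=7)
  N (north): (x=0, y=7) -> (x=0, y=6)
  W (west): (x=0, y=6) -> (x=6, y=6)
  N (north): (x=6, y=6) -> (x=6, y=5)
  N (north): (x=6, y=5) -> (x=6, y=4)
  N (north): (x=6, y=4) -> (x=6, y=3)
Final: (x=6, y=3)

Answer: Final position: (x=6, y=3)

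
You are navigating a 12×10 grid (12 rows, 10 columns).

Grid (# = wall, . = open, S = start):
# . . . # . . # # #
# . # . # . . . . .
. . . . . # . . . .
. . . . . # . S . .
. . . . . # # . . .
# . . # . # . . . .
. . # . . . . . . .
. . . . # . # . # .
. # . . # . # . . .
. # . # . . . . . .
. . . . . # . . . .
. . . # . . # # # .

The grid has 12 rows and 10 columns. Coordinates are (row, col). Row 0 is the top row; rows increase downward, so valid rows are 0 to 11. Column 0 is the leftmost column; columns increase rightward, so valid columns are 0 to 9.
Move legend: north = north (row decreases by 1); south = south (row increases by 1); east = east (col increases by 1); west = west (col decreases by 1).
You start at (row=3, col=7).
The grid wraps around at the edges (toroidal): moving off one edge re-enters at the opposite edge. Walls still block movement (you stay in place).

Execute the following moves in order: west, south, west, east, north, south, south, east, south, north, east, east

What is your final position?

Start: (row=3, col=7)
  west (west): (row=3, col=7) -> (row=3, col=6)
  south (south): blocked, stay at (row=3, col=6)
  west (west): blocked, stay at (row=3, col=6)
  east (east): (row=3, col=6) -> (row=3, col=7)
  north (north): (row=3, col=7) -> (row=2, col=7)
  south (south): (row=2, col=7) -> (row=3, col=7)
  south (south): (row=3, col=7) -> (row=4, col=7)
  east (east): (row=4, col=7) -> (row=4, col=8)
  south (south): (row=4, col=8) -> (row=5, col=8)
  north (north): (row=5, col=8) -> (row=4, col=8)
  east (east): (row=4, col=8) -> (row=4, col=9)
  east (east): (row=4, col=9) -> (row=4, col=0)
Final: (row=4, col=0)

Answer: Final position: (row=4, col=0)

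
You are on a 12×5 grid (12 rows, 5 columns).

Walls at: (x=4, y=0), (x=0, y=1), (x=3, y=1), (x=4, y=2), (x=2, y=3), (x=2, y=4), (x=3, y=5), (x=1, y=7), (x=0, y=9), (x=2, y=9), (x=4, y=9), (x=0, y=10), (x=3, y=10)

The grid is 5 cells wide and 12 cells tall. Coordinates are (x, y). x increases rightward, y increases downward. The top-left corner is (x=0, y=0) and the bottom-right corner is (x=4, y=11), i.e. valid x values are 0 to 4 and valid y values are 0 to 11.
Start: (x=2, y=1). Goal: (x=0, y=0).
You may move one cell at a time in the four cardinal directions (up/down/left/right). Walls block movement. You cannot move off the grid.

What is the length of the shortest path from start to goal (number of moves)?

BFS from (x=2, y=1) until reaching (x=0, y=0):
  Distance 0: (x=2, y=1)
  Distance 1: (x=2, y=0), (x=1, y=1), (x=2, y=2)
  Distance 2: (x=1, y=0), (x=3, y=0), (x=1, y=2), (x=3, y=2)
  Distance 3: (x=0, y=0), (x=0, y=2), (x=1, y=3), (x=3, y=3)  <- goal reached here
One shortest path (3 moves): (x=2, y=1) -> (x=1, y=1) -> (x=1, y=0) -> (x=0, y=0)

Answer: Shortest path length: 3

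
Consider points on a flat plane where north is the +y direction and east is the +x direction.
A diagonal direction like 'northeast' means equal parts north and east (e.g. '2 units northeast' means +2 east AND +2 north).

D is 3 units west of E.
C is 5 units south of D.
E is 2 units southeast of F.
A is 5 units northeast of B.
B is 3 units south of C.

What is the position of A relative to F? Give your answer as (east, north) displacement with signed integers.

Place F at the origin (east=0, north=0).
  E is 2 units southeast of F: delta (east=+2, north=-2); E at (east=2, north=-2).
  D is 3 units west of E: delta (east=-3, north=+0); D at (east=-1, north=-2).
  C is 5 units south of D: delta (east=+0, north=-5); C at (east=-1, north=-7).
  B is 3 units south of C: delta (east=+0, north=-3); B at (east=-1, north=-10).
  A is 5 units northeast of B: delta (east=+5, north=+5); A at (east=4, north=-5).
Therefore A relative to F: (east=4, north=-5).

Answer: A is at (east=4, north=-5) relative to F.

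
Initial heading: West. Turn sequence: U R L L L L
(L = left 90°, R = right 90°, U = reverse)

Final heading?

Answer: Final heading: South

Derivation:
Start: West
  U (U-turn (180°)) -> East
  R (right (90° clockwise)) -> South
  L (left (90° counter-clockwise)) -> East
  L (left (90° counter-clockwise)) -> North
  L (left (90° counter-clockwise)) -> West
  L (left (90° counter-clockwise)) -> South
Final: South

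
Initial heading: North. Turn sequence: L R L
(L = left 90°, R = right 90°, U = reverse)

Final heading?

Start: North
  L (left (90° counter-clockwise)) -> West
  R (right (90° clockwise)) -> North
  L (left (90° counter-clockwise)) -> West
Final: West

Answer: Final heading: West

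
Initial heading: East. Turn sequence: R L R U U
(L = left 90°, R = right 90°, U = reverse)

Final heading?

Start: East
  R (right (90° clockwise)) -> South
  L (left (90° counter-clockwise)) -> East
  R (right (90° clockwise)) -> South
  U (U-turn (180°)) -> North
  U (U-turn (180°)) -> South
Final: South

Answer: Final heading: South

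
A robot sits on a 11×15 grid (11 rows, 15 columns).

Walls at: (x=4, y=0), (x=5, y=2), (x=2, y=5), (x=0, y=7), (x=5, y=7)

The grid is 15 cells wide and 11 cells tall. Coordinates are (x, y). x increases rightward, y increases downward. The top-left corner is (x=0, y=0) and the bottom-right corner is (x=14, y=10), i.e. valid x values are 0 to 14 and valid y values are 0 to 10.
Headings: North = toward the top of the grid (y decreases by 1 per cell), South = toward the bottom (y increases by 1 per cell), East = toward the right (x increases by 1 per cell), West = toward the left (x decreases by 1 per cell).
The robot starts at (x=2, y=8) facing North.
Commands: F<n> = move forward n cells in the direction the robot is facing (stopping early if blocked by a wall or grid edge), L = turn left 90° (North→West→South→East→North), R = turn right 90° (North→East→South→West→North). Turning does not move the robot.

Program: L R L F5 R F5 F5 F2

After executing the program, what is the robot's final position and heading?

Start: (x=2, y=8), facing North
  L: turn left, now facing West
  R: turn right, now facing North
  L: turn left, now facing West
  F5: move forward 2/5 (blocked), now at (x=0, y=8)
  R: turn right, now facing North
  F5: move forward 0/5 (blocked), now at (x=0, y=8)
  F5: move forward 0/5 (blocked), now at (x=0, y=8)
  F2: move forward 0/2 (blocked), now at (x=0, y=8)
Final: (x=0, y=8), facing North

Answer: Final position: (x=0, y=8), facing North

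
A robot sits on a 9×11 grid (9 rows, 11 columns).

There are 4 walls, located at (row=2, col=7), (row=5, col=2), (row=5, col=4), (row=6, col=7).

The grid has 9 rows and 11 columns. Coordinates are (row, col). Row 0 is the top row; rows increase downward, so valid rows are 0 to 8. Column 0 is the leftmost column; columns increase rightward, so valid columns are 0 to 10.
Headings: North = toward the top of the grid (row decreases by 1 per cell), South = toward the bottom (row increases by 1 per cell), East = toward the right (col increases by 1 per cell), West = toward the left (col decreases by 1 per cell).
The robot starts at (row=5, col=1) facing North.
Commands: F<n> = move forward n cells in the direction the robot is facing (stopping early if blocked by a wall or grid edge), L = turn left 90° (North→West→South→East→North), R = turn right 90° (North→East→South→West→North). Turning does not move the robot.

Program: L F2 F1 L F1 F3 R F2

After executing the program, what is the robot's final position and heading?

Answer: Final position: (row=8, col=0), facing West

Derivation:
Start: (row=5, col=1), facing North
  L: turn left, now facing West
  F2: move forward 1/2 (blocked), now at (row=5, col=0)
  F1: move forward 0/1 (blocked), now at (row=5, col=0)
  L: turn left, now facing South
  F1: move forward 1, now at (row=6, col=0)
  F3: move forward 2/3 (blocked), now at (row=8, col=0)
  R: turn right, now facing West
  F2: move forward 0/2 (blocked), now at (row=8, col=0)
Final: (row=8, col=0), facing West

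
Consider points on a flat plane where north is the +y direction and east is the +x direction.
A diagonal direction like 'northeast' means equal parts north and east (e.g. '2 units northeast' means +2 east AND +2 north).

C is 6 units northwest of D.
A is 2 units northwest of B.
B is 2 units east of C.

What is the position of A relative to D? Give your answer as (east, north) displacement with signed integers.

Answer: A is at (east=-6, north=8) relative to D.

Derivation:
Place D at the origin (east=0, north=0).
  C is 6 units northwest of D: delta (east=-6, north=+6); C at (east=-6, north=6).
  B is 2 units east of C: delta (east=+2, north=+0); B at (east=-4, north=6).
  A is 2 units northwest of B: delta (east=-2, north=+2); A at (east=-6, north=8).
Therefore A relative to D: (east=-6, north=8).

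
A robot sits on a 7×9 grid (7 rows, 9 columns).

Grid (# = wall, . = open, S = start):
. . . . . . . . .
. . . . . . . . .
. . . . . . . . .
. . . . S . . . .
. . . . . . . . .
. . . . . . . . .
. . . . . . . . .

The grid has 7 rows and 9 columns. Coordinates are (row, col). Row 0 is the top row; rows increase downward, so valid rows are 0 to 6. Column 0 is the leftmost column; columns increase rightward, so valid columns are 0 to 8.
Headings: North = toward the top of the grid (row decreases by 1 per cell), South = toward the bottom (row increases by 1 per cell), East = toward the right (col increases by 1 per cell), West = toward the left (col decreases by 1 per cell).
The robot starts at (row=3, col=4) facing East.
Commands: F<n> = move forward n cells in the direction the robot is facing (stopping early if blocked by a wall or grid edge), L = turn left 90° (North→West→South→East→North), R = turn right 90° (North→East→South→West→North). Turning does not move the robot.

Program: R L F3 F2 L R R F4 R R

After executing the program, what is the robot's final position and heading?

Answer: Final position: (row=6, col=8), facing North

Derivation:
Start: (row=3, col=4), facing East
  R: turn right, now facing South
  L: turn left, now facing East
  F3: move forward 3, now at (row=3, col=7)
  F2: move forward 1/2 (blocked), now at (row=3, col=8)
  L: turn left, now facing North
  R: turn right, now facing East
  R: turn right, now facing South
  F4: move forward 3/4 (blocked), now at (row=6, col=8)
  R: turn right, now facing West
  R: turn right, now facing North
Final: (row=6, col=8), facing North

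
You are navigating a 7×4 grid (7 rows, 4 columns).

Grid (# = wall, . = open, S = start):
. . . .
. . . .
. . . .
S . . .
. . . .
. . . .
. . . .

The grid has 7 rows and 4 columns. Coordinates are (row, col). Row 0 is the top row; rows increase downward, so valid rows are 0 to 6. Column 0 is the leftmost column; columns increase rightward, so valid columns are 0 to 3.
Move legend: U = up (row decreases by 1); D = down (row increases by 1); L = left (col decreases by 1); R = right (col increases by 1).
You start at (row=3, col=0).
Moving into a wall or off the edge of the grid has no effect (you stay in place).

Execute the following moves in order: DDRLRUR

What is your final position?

Start: (row=3, col=0)
  D (down): (row=3, col=0) -> (row=4, col=0)
  D (down): (row=4, col=0) -> (row=5, col=0)
  R (right): (row=5, col=0) -> (row=5, col=1)
  L (left): (row=5, col=1) -> (row=5, col=0)
  R (right): (row=5, col=0) -> (row=5, col=1)
  U (up): (row=5, col=1) -> (row=4, col=1)
  R (right): (row=4, col=1) -> (row=4, col=2)
Final: (row=4, col=2)

Answer: Final position: (row=4, col=2)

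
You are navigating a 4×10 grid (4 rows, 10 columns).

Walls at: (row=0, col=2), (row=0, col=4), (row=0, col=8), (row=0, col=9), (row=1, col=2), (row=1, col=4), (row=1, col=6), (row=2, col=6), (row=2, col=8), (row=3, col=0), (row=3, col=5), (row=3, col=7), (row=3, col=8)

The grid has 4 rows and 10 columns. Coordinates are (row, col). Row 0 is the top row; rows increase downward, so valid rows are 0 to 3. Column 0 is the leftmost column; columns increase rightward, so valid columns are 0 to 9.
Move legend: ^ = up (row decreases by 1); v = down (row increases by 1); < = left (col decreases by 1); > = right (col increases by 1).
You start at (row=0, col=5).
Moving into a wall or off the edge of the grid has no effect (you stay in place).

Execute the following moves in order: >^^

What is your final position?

Start: (row=0, col=5)
  > (right): (row=0, col=5) -> (row=0, col=6)
  ^ (up): blocked, stay at (row=0, col=6)
  ^ (up): blocked, stay at (row=0, col=6)
Final: (row=0, col=6)

Answer: Final position: (row=0, col=6)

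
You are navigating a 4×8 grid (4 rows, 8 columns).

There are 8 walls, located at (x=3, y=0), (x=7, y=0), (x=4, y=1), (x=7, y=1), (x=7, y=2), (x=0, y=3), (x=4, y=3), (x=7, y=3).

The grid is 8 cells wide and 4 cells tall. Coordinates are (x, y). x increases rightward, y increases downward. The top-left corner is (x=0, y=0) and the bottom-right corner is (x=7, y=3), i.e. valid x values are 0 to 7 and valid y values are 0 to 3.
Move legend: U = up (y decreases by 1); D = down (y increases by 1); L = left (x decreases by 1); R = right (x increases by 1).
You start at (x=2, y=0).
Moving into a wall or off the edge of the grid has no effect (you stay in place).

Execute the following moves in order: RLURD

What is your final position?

Start: (x=2, y=0)
  R (right): blocked, stay at (x=2, y=0)
  L (left): (x=2, y=0) -> (x=1, y=0)
  U (up): blocked, stay at (x=1, y=0)
  R (right): (x=1, y=0) -> (x=2, y=0)
  D (down): (x=2, y=0) -> (x=2, y=1)
Final: (x=2, y=1)

Answer: Final position: (x=2, y=1)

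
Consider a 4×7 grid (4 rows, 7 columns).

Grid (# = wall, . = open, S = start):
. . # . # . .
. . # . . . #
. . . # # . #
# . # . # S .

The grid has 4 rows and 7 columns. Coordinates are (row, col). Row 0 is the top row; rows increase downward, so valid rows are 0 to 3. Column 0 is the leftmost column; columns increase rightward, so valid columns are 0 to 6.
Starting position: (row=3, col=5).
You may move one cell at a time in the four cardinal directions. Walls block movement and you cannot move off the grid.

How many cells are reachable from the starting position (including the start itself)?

Answer: Reachable cells: 9

Derivation:
BFS flood-fill from (row=3, col=5):
  Distance 0: (row=3, col=5)
  Distance 1: (row=2, col=5), (row=3, col=6)
  Distance 2: (row=1, col=5)
  Distance 3: (row=0, col=5), (row=1, col=4)
  Distance 4: (row=0, col=6), (row=1, col=3)
  Distance 5: (row=0, col=3)
Total reachable: 9 (grid has 18 open cells total)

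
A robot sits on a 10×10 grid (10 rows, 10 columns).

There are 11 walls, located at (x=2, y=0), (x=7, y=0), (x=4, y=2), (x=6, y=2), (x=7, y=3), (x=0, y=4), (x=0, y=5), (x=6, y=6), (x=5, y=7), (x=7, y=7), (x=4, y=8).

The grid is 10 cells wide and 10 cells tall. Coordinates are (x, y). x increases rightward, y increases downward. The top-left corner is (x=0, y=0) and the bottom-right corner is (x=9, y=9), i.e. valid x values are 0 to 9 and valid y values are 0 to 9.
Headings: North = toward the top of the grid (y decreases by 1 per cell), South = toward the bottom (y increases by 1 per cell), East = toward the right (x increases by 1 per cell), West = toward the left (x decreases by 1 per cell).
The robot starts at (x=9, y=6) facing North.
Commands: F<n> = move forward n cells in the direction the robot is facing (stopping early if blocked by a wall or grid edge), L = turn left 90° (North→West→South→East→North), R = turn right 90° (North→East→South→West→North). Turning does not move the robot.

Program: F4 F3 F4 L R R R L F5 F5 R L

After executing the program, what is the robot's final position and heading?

Start: (x=9, y=6), facing North
  F4: move forward 4, now at (x=9, y=2)
  F3: move forward 2/3 (blocked), now at (x=9, y=0)
  F4: move forward 0/4 (blocked), now at (x=9, y=0)
  L: turn left, now facing West
  R: turn right, now facing North
  R: turn right, now facing East
  R: turn right, now facing South
  L: turn left, now facing East
  F5: move forward 0/5 (blocked), now at (x=9, y=0)
  F5: move forward 0/5 (blocked), now at (x=9, y=0)
  R: turn right, now facing South
  L: turn left, now facing East
Final: (x=9, y=0), facing East

Answer: Final position: (x=9, y=0), facing East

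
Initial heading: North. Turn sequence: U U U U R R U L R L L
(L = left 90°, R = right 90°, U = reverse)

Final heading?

Start: North
  U (U-turn (180°)) -> South
  U (U-turn (180°)) -> North
  U (U-turn (180°)) -> South
  U (U-turn (180°)) -> North
  R (right (90° clockwise)) -> East
  R (right (90° clockwise)) -> South
  U (U-turn (180°)) -> North
  L (left (90° counter-clockwise)) -> West
  R (right (90° clockwise)) -> North
  L (left (90° counter-clockwise)) -> West
  L (left (90° counter-clockwise)) -> South
Final: South

Answer: Final heading: South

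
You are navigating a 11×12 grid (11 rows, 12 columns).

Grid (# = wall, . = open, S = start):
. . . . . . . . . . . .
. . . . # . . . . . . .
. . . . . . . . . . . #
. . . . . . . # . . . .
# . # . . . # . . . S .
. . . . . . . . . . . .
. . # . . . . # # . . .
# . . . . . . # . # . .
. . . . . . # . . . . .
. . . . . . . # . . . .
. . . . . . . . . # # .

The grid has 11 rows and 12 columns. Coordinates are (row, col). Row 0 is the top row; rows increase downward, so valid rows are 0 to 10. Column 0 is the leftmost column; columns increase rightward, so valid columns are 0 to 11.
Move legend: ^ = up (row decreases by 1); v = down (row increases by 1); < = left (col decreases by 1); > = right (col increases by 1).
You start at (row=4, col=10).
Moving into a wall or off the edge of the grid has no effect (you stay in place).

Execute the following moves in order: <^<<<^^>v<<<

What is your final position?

Start: (row=4, col=10)
  < (left): (row=4, col=10) -> (row=4, col=9)
  ^ (up): (row=4, col=9) -> (row=3, col=9)
  < (left): (row=3, col=9) -> (row=3, col=8)
  < (left): blocked, stay at (row=3, col=8)
  < (left): blocked, stay at (row=3, col=8)
  ^ (up): (row=3, col=8) -> (row=2, col=8)
  ^ (up): (row=2, col=8) -> (row=1, col=8)
  > (right): (row=1, col=8) -> (row=1, col=9)
  v (down): (row=1, col=9) -> (row=2, col=9)
  < (left): (row=2, col=9) -> (row=2, col=8)
  < (left): (row=2, col=8) -> (row=2, col=7)
  < (left): (row=2, col=7) -> (row=2, col=6)
Final: (row=2, col=6)

Answer: Final position: (row=2, col=6)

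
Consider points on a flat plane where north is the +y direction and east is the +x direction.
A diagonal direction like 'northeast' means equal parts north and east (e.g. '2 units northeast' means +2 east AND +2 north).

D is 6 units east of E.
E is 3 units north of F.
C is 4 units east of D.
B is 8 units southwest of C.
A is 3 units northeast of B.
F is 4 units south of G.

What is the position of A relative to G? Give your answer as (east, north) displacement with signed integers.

Answer: A is at (east=5, north=-6) relative to G.

Derivation:
Place G at the origin (east=0, north=0).
  F is 4 units south of G: delta (east=+0, north=-4); F at (east=0, north=-4).
  E is 3 units north of F: delta (east=+0, north=+3); E at (east=0, north=-1).
  D is 6 units east of E: delta (east=+6, north=+0); D at (east=6, north=-1).
  C is 4 units east of D: delta (east=+4, north=+0); C at (east=10, north=-1).
  B is 8 units southwest of C: delta (east=-8, north=-8); B at (east=2, north=-9).
  A is 3 units northeast of B: delta (east=+3, north=+3); A at (east=5, north=-6).
Therefore A relative to G: (east=5, north=-6).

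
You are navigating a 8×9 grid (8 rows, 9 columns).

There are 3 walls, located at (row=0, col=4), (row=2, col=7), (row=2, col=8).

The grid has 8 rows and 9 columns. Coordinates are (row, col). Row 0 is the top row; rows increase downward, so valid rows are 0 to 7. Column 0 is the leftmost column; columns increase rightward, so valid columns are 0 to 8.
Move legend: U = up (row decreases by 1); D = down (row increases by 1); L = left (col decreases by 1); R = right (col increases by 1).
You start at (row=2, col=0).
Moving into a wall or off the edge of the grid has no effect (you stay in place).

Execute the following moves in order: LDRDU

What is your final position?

Answer: Final position: (row=3, col=1)

Derivation:
Start: (row=2, col=0)
  L (left): blocked, stay at (row=2, col=0)
  D (down): (row=2, col=0) -> (row=3, col=0)
  R (right): (row=3, col=0) -> (row=3, col=1)
  D (down): (row=3, col=1) -> (row=4, col=1)
  U (up): (row=4, col=1) -> (row=3, col=1)
Final: (row=3, col=1)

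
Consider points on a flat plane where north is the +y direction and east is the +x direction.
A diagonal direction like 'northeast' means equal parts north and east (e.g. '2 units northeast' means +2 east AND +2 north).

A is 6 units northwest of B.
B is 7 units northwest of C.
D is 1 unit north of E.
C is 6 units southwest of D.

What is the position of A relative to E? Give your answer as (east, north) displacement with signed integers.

Place E at the origin (east=0, north=0).
  D is 1 unit north of E: delta (east=+0, north=+1); D at (east=0, north=1).
  C is 6 units southwest of D: delta (east=-6, north=-6); C at (east=-6, north=-5).
  B is 7 units northwest of C: delta (east=-7, north=+7); B at (east=-13, north=2).
  A is 6 units northwest of B: delta (east=-6, north=+6); A at (east=-19, north=8).
Therefore A relative to E: (east=-19, north=8).

Answer: A is at (east=-19, north=8) relative to E.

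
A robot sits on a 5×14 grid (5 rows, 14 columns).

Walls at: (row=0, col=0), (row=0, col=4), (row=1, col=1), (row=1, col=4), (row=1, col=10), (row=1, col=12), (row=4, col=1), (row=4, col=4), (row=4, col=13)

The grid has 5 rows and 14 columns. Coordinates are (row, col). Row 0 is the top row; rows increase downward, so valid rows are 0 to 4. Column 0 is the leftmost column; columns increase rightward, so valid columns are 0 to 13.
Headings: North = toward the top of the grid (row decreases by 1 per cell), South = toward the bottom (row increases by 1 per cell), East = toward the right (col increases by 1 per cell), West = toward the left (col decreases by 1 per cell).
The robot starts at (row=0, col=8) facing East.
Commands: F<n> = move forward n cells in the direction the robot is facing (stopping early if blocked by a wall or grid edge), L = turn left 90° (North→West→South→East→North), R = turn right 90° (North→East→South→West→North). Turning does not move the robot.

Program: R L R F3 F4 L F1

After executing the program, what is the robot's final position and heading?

Start: (row=0, col=8), facing East
  R: turn right, now facing South
  L: turn left, now facing East
  R: turn right, now facing South
  F3: move forward 3, now at (row=3, col=8)
  F4: move forward 1/4 (blocked), now at (row=4, col=8)
  L: turn left, now facing East
  F1: move forward 1, now at (row=4, col=9)
Final: (row=4, col=9), facing East

Answer: Final position: (row=4, col=9), facing East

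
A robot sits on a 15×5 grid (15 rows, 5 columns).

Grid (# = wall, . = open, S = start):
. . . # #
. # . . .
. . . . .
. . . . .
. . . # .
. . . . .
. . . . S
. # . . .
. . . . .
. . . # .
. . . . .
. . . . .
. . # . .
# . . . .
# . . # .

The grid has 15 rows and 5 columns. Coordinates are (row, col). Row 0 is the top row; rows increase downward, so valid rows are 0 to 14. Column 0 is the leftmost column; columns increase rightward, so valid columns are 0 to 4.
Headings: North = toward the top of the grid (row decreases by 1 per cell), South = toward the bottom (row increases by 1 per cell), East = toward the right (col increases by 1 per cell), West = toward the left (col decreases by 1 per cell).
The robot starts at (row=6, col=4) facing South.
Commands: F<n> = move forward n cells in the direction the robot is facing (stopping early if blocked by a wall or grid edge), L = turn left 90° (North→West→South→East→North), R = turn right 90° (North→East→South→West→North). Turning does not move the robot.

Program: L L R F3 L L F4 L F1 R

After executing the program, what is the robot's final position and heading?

Answer: Final position: (row=7, col=0), facing West

Derivation:
Start: (row=6, col=4), facing South
  L: turn left, now facing East
  L: turn left, now facing North
  R: turn right, now facing East
  F3: move forward 0/3 (blocked), now at (row=6, col=4)
  L: turn left, now facing North
  L: turn left, now facing West
  F4: move forward 4, now at (row=6, col=0)
  L: turn left, now facing South
  F1: move forward 1, now at (row=7, col=0)
  R: turn right, now facing West
Final: (row=7, col=0), facing West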